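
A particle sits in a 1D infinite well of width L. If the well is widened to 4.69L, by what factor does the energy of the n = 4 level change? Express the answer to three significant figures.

E_n ∝ 1/L², so the energy scales by 1/4.69² = 0.0455.

0.0455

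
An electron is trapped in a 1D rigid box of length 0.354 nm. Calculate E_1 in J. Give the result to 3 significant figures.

For an infinite well E_n = n²h²/(8m_eL²), so E_1 = h²/(8m_eL²) = (6.626×10^-34)²/(8·9.109×10^-31·(3.54×10^-10 m)²) = 4.808×10^-19 J.

E_1 = 4.81×10^-19 J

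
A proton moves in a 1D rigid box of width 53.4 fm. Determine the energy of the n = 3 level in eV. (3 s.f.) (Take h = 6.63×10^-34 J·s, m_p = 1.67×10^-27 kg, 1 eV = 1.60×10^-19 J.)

For an infinite well E_n = n²h²/(8m_pL²), so E_1 = h²/(8m_pL²) = (6.63×10^-34)²/(8·1.67×10^-27·(5.34×10^-14 m)²) = 1.154×10^-14 J.
Then E_3 = 3²·E_1 = 9·1.154×10^-14 J = 1.039×10^-13 J.
Converting, E_3 = 1.039×10^-13 J / (1.60×10^-19 J/eV) = 6.49×10^5 eV.

E_3 = 6.49×10^5 eV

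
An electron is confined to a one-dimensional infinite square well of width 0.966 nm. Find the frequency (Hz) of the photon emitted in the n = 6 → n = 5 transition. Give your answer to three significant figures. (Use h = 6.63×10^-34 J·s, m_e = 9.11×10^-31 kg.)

f = 1.07×10^15 Hz

E_1 = h²/(8m_eL²) = 6.463×10^-20 J and ΔE = (6² − 5²)E_1 = 7.109×10^-19 J.
f = ΔE/h = 7.109×10^-19/6.63×10^-34 = 1.07×10^15 Hz.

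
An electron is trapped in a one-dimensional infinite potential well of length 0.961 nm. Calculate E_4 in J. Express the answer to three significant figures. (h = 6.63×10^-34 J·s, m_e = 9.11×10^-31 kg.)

For an infinite well E_n = n²h²/(8m_eL²), so E_1 = h²/(8m_eL²) = (6.63×10^-34)²/(8·9.11×10^-31·(9.61×10^-10 m)²) = 6.531×10^-20 J.
Then E_4 = 4²·E_1 = 16·6.531×10^-20 J = 1.04×10^-18 J.

E_4 = 1.04×10^-18 J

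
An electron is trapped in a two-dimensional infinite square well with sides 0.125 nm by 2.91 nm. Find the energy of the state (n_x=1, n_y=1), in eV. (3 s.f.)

For a 2D rectangular well E = (h²/8m_e)·Σ n_i²/L_i² = (6.626×10^-34)²/(8·9.109×10^-31) · [1²/(0.125 nm)² + 1²/(2.91 nm)²].
Evaluating gives E = 3.863×10^-18 J = 24.1 eV.

E = 24.1 eV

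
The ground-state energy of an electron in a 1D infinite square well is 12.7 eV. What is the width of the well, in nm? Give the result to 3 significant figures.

L = 0.172 nm

From E_n = n²h²/(8m_eL²), L = n·h/√(8m_eE_n).
E_1 = 12.7 eV = 2.035×10^-18 J, so L = 1·6.626×10^-34/√(8·9.109×10^-31·2.035×10^-18) = 1.72×10^-10 m = 0.172 nm.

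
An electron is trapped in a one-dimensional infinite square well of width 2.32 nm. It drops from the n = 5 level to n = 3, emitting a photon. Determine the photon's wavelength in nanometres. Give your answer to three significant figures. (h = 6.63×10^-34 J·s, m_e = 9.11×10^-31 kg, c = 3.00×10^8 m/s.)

E_1 = h²/(8m_eL²) = 1.121×10^-20 J, so ΔE = (5² − 3²)E_1 = 1.794×10^-19 J.
λ = hc/ΔE = (6.63×10^-34·3.00×10^8)/1.794×10^-19 = 1.11×10^-6 m = 1.11×10^3 nm.

λ = 1.11×10^3 nm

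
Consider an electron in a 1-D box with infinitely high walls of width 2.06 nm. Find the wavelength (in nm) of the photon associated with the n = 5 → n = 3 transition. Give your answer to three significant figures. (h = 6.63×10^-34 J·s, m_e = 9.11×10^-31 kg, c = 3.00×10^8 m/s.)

E_1 = h²/(8m_eL²) = 1.421×10^-20 J, so ΔE = (5² − 3²)E_1 = 2.274×10^-19 J.
λ = hc/ΔE = (6.63×10^-34·3.00×10^8)/2.274×10^-19 = 8.75×10^-7 m = 875 nm.

λ = 875 nm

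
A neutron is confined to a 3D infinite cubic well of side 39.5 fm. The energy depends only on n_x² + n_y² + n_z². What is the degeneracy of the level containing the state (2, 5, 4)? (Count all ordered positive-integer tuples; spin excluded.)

The level has n_x² + n_y² + n_z² = 45. The ordered positive-integer solutions are (2, 4, 5), (2, 5, 4), (4, 2, 5), (4, 5, 2), (5, 2, 4), (5, 4, 2).
That gives 6 states.

degeneracy = 6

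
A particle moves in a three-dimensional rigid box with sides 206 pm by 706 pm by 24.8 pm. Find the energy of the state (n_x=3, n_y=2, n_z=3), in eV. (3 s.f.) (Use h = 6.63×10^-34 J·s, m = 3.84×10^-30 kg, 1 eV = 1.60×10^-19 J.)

For a 3D rectangular well E = (h²/8m)·Σ n_i²/L_i² = (6.63×10^-34)²/(8·3.84×10^-30) · [3²/(206 pm)² + 2²/(706 pm)² + 3²/(24.8 pm)²].
Evaluating gives E = 2.125×10^-16 J = 1.33×10^3 eV.

E = 1.33×10^3 eV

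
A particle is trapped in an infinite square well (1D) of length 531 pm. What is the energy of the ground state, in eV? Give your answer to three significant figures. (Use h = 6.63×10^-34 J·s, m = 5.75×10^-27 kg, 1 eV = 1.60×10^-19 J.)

For an infinite well E_n = n²h²/(8mL²), so E_1 = h²/(8mL²) = (6.63×10^-34)²/(8·5.75×10^-27·(5.31×10^-10 m)²) = 3.389×10^-23 J.
Converting, E_1 = 3.389×10^-23 J / (1.60×10^-19 J/eV) = 2.12×10^-4 eV.

E_1 = 2.12×10^-4 eV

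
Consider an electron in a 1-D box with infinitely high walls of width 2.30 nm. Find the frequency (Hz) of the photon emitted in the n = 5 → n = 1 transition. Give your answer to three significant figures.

f = 4.13×10^14 Hz

E_1 = h²/(8m_eL²) = 1.139×10^-20 J and ΔE = (5² − 1²)E_1 = 2.734×10^-19 J.
f = ΔE/h = 2.734×10^-19/6.626×10^-34 = 4.13×10^14 Hz.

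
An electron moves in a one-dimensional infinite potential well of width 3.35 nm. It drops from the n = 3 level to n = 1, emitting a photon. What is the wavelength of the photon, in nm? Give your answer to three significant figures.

E_1 = h²/(8m_eL²) = 5.368×10^-21 J, so ΔE = (3² − 1²)E_1 = 4.294×10^-20 J.
λ = hc/ΔE = (6.626×10^-34·2.998×10^8)/4.294×10^-20 = 4.63×10^-6 m = 4.63×10^3 nm.

λ = 4.63×10^3 nm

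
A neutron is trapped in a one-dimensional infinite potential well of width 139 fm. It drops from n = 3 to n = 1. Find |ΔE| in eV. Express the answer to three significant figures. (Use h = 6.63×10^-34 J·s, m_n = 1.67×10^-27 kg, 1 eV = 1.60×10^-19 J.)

E_1 = h²/(8m_nL²) = 1.703×10^-15 J.
|ΔE| = |3² − 1²|·E_1 = 8·1.703×10^-15 J = 1.362×10^-14 J = 8.51×10^4 eV.

|ΔE| = 8.51×10^4 eV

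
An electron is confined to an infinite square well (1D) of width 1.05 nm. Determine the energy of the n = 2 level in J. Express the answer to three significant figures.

E_2 = 2.19×10^-19 J

For an infinite well E_n = n²h²/(8m_eL²), so E_1 = h²/(8m_eL²) = (6.626×10^-34)²/(8·9.109×10^-31·(1.05×10^-9 m)²) = 5.465×10^-20 J.
Then E_2 = 2²·E_1 = 4·5.465×10^-20 J = 2.19×10^-19 J.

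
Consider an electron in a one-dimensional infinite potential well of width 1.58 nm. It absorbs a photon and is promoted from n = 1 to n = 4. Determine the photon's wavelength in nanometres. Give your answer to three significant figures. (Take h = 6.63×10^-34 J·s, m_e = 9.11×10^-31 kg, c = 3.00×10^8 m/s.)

λ = 549 nm

E_1 = h²/(8m_eL²) = 2.416×10^-20 J, so ΔE = (4² − 1²)E_1 = 3.624×10^-19 J.
λ = hc/ΔE = (6.63×10^-34·3.00×10^8)/3.624×10^-19 = 5.49×10^-7 m = 549 nm.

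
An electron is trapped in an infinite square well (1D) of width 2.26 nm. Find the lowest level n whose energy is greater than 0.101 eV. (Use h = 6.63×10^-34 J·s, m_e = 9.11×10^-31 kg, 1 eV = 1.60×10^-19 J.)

n = 2

E_1 = h²/(8m_eL²) = 1.181×10^-20 J = 0.07381 eV.
Need n² > 0.101/0.07381 = 1.368, i.e. n > 1.170.
The smallest integer satisfying this is n = 2.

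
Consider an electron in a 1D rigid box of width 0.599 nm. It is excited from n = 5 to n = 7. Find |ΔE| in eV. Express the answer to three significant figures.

E_1 = h²/(8m_eL²) = 1.679×10^-19 J.
|ΔE| = |5² − 7²|·E_1 = 24·1.679×10^-19 J = 4.030×10^-18 J = 25.2 eV.

|ΔE| = 25.2 eV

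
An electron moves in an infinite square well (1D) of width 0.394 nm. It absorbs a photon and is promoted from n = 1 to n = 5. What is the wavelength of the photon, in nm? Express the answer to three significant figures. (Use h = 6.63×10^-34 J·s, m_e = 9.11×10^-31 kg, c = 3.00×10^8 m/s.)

λ = 21.3 nm

E_1 = h²/(8m_eL²) = 3.885×10^-19 J, so ΔE = (5² − 1²)E_1 = 9.324×10^-18 J.
λ = hc/ΔE = (6.63×10^-34·3.00×10^8)/9.324×10^-18 = 2.13×10^-8 m = 21.3 nm.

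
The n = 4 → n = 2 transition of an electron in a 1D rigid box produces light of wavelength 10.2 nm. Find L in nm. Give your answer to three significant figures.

L = 0.193 nm

The photon carries ΔE = hc/λ = 6.626×10^-34·2.998×10^8/1.02×10^-8 m = 1.948×10^-17 J.
Since ΔE = (4² − 2²)E_1, E_1 = 1.623×10^-18 J, and L = h/√(8m_eE_1) = 1.93×10^-10 m = 0.193 nm.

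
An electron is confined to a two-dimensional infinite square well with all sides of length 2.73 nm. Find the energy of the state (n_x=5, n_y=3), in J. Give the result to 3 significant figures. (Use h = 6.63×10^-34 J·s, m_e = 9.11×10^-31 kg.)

E = 2.75×10^-19 J

For a 2D rectangular well E = (h²/8m_e)·Σ n_i²/L_i² = (6.63×10^-34)²/(8·9.11×10^-31) · [5²/(2.73 nm)² + 3²/(2.73 nm)²].
Evaluating gives E = 2.75×10^-19 J.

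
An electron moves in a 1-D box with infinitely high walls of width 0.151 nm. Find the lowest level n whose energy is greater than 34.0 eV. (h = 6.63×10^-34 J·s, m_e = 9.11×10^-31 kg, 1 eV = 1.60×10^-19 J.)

n = 2

E_1 = h²/(8m_eL²) = 2.645×10^-18 J = 16.53 eV.
Need n² > 34.0/16.53 = 2.057, i.e. n > 1.434.
The smallest integer satisfying this is n = 2.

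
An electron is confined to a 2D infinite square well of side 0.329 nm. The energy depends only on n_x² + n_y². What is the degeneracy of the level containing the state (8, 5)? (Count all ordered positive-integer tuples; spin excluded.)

degeneracy = 2

The level has n_x² + n_y² = 89. The ordered positive-integer solutions are (5, 8), (8, 5).
That gives 2 states.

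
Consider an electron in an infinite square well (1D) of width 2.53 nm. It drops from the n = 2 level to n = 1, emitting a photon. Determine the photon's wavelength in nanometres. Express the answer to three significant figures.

E_1 = h²/(8m_eL²) = 9.412×10^-21 J, so ΔE = (2² − 1²)E_1 = 2.824×10^-20 J.
λ = hc/ΔE = (6.626×10^-34·2.998×10^8)/2.824×10^-20 = 7.03×10^-6 m = 7.03×10^3 nm.

λ = 7.03×10^3 nm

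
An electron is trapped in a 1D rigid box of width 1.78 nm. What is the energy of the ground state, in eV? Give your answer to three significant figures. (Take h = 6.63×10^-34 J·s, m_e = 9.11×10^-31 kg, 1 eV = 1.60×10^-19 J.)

For an infinite well E_n = n²h²/(8m_eL²), so E_1 = h²/(8m_eL²) = (6.63×10^-34)²/(8·9.11×10^-31·(1.78×10^-9 m)²) = 1.904×10^-20 J.
Converting, E_1 = 1.904×10^-20 J / (1.60×10^-19 J/eV) = 0.119 eV.

E_1 = 0.119 eV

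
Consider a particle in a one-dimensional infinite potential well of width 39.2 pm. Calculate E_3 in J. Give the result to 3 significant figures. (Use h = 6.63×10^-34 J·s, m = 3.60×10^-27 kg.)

E_3 = 8.94×10^-20 J

For an infinite well E_n = n²h²/(8mL²), so E_1 = h²/(8mL²) = (6.63×10^-34)²/(8·3.60×10^-27·(3.92×10^-11 m)²) = 9.933×10^-21 J.
Then E_3 = 3²·E_1 = 9·9.933×10^-21 J = 8.94×10^-20 J.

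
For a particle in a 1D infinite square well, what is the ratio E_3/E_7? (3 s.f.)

E_n ∝ n², so E_3/E_7 = 3²/7² = 9/49 = 0.184.

0.184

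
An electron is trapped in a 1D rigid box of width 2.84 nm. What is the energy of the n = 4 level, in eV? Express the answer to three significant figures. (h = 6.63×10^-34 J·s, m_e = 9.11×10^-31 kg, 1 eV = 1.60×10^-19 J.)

For an infinite well E_n = n²h²/(8m_eL²), so E_1 = h²/(8m_eL²) = (6.63×10^-34)²/(8·9.11×10^-31·(2.84×10^-9 m)²) = 7.478×10^-21 J.
Then E_4 = 4²·E_1 = 16·7.478×10^-21 J = 1.196×10^-19 J.
Converting, E_4 = 1.196×10^-19 J / (1.60×10^-19 J/eV) = 0.748 eV.

E_4 = 0.748 eV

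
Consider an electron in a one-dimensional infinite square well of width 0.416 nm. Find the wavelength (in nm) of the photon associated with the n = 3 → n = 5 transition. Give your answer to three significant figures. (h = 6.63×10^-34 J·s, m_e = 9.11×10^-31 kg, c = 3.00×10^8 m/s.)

λ = 35.7 nm

E_1 = h²/(8m_eL²) = 3.485×10^-19 J, so ΔE = (5² − 3²)E_1 = 5.576×10^-18 J.
λ = hc/ΔE = (6.63×10^-34·3.00×10^8)/5.576×10^-18 = 3.57×10^-8 m = 35.7 nm.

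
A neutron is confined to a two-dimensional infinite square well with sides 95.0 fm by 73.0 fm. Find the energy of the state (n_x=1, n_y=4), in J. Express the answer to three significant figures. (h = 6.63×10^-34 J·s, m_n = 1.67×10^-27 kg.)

E = 1.02×10^-13 J

For a 2D rectangular well E = (h²/8m_n)·Σ n_i²/L_i² = (6.63×10^-34)²/(8·1.67×10^-27) · [1²/(95.0 fm)² + 4²/(73.0 fm)²].
Evaluating gives E = 1.02×10^-13 J.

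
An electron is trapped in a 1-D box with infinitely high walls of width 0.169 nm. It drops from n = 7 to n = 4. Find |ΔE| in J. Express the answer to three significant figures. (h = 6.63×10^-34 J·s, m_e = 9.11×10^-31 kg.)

E_1 = h²/(8m_eL²) = 2.112×10^-18 J.
|ΔE| = |7² − 4²|·E_1 = 33·2.112×10^-18 J = 6.97×10^-17 J.

|ΔE| = 6.97×10^-17 J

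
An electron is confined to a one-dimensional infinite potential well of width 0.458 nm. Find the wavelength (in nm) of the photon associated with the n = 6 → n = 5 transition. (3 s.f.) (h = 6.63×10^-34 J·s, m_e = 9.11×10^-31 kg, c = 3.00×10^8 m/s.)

E_1 = h²/(8m_eL²) = 2.875×10^-19 J, so ΔE = (6² − 5²)E_1 = 3.162×10^-18 J.
λ = hc/ΔE = (6.63×10^-34·3.00×10^8)/3.162×10^-18 = 6.29×10^-8 m = 62.9 nm.

λ = 62.9 nm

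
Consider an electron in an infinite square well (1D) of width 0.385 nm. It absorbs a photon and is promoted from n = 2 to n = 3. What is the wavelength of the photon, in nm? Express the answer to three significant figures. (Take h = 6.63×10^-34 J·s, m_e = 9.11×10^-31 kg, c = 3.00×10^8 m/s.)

E_1 = h²/(8m_eL²) = 4.069×10^-19 J, so ΔE = (3² − 2²)E_1 = 2.034×10^-18 J.
λ = hc/ΔE = (6.63×10^-34·3.00×10^8)/2.034×10^-18 = 9.78×10^-8 m = 97.8 nm.

λ = 97.8 nm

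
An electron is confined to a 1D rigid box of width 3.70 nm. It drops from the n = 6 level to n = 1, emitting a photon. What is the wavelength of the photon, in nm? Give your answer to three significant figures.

E_1 = h²/(8m_eL²) = 4.401×10^-21 J, so ΔE = (6² − 1²)E_1 = 1.540×10^-19 J.
λ = hc/ΔE = (6.626×10^-34·2.998×10^8)/1.540×10^-19 = 1.29×10^-6 m = 1.29×10^3 nm.

λ = 1.29×10^3 nm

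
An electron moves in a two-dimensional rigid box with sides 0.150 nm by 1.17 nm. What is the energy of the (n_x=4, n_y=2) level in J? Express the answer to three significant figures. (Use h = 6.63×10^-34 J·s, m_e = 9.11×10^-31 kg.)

For a 2D rectangular well E = (h²/8m_e)·Σ n_i²/L_i² = (6.63×10^-34)²/(8·9.11×10^-31) · [4²/(0.150 nm)² + 2²/(1.17 nm)²].
Evaluating gives E = 4.31×10^-17 J.

E = 4.31×10^-17 J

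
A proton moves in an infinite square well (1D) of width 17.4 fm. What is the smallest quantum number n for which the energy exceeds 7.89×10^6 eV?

n = 4

E_1 = h²/(8m_pL²) = 1.083×10^-13 J = 6.760×10^5 eV.
Need n² > 7.89×10^6/6.760×10^5 = 11.67, i.e. n > 3.416.
The smallest integer satisfying this is n = 4.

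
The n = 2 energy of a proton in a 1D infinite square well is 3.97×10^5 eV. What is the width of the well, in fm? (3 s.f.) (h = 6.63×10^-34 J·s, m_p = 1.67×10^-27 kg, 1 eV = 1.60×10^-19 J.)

L = 45.5 fm

From E_n = n²h²/(8m_pL²), L = n·h/√(8m_pE_n).
E_2 = 3.97×10^5 eV = 6.352×10^-14 J, so L = 2·6.63×10^-34/√(8·1.67×10^-27·6.352×10^-14) = 4.55×10^-14 m = 45.5 fm.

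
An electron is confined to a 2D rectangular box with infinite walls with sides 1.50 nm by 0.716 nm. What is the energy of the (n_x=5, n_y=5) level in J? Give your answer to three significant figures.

For a 2D rectangular well E = (h²/8m_e)·Σ n_i²/L_i² = (6.626×10^-34)²/(8·9.109×10^-31) · [5²/(1.50 nm)² + 5²/(0.716 nm)²].
Evaluating gives E = 3.61×10^-18 J.

E = 3.61×10^-18 J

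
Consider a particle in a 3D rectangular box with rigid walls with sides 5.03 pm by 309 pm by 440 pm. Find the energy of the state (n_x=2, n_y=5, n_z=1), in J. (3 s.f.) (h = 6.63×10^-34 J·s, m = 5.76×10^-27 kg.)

For a 3D rectangular well E = (h²/8m)·Σ n_i²/L_i² = (6.63×10^-34)²/(8·5.76×10^-27) · [2²/(5.03 pm)² + 5²/(309 pm)² + 1²/(440 pm)²].
Evaluating gives E = 1.51×10^-18 J.

E = 1.51×10^-18 J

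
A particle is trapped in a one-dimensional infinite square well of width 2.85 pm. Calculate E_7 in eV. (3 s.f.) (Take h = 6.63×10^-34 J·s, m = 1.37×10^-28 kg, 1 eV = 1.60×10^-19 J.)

E_7 = 1.51×10^4 eV

For an infinite well E_n = n²h²/(8mL²), so E_1 = h²/(8mL²) = (6.63×10^-34)²/(8·1.37×10^-28·(2.85×10^-12 m)²) = 4.938×10^-17 J.
Then E_7 = 7²·E_1 = 49·4.938×10^-17 J = 2.420×10^-15 J.
Converting, E_7 = 2.420×10^-15 J / (1.60×10^-19 J/eV) = 1.51×10^4 eV.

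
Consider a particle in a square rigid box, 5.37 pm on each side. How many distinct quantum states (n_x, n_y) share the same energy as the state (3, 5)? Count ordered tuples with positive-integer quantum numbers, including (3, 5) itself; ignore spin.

The level has n_x² + n_y² = 34. The ordered positive-integer solutions are (3, 5), (5, 3).
That gives 2 states.

degeneracy = 2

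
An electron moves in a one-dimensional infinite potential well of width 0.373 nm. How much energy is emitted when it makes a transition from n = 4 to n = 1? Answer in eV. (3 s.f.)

E_1 = h²/(8m_eL²) = 4.330×10^-19 J.
|ΔE| = |4² − 1²|·E_1 = 15·4.330×10^-19 J = 6.495×10^-18 J = 40.5 eV.

|ΔE| = 40.5 eV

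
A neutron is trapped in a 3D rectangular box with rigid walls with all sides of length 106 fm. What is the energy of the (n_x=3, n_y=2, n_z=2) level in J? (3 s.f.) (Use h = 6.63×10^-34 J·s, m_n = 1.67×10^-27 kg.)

E = 4.98×10^-14 J

For a 3D rectangular well E = (h²/8m_n)·Σ n_i²/L_i² = (6.63×10^-34)²/(8·1.67×10^-27) · [3²/(106 fm)² + 2²/(106 fm)² + 2²/(106 fm)²].
Evaluating gives E = 4.98×10^-14 J.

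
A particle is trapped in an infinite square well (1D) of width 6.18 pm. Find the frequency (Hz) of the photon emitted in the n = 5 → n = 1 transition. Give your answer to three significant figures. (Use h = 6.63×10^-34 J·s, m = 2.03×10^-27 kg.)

f = 2.57×10^16 Hz

E_1 = h²/(8mL²) = 7.087×10^-19 J and ΔE = (5² − 1²)E_1 = 1.701×10^-17 J.
f = ΔE/h = 1.701×10^-17/6.63×10^-34 = 2.57×10^16 Hz.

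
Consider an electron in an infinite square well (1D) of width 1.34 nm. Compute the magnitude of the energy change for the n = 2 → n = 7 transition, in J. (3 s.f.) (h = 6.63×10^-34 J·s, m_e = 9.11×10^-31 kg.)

E_1 = h²/(8m_eL²) = 3.359×10^-20 J.
|ΔE| = |2² − 7²|·E_1 = 45·3.359×10^-20 J = 1.51×10^-18 J.

|ΔE| = 1.51×10^-18 J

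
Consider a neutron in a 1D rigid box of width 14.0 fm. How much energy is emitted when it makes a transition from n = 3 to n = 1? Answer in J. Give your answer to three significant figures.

E_1 = h²/(8m_nL²) = 1.672×10^-13 J.
|ΔE| = |3² − 1²|·E_1 = 8·1.672×10^-13 J = 1.34×10^-12 J.

|ΔE| = 1.34×10^-12 J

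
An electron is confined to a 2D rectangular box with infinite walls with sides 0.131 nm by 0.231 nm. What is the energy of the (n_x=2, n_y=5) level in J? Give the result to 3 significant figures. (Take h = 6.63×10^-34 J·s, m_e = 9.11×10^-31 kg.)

E = 4.23×10^-17 J

For a 2D rectangular well E = (h²/8m_e)·Σ n_i²/L_i² = (6.63×10^-34)²/(8·9.11×10^-31) · [2²/(0.131 nm)² + 5²/(0.231 nm)²].
Evaluating gives E = 4.23×10^-17 J.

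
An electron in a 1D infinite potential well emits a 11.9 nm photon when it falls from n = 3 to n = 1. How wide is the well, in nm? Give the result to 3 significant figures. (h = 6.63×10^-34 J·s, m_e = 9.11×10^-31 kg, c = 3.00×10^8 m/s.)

The photon carries ΔE = hc/λ = 6.63×10^-34·3.00×10^8/1.19×10^-8 m = 1.671×10^-17 J.
Since ΔE = (3² − 1²)E_1, E_1 = 2.089×10^-18 J, and L = h/√(8m_eE_1) = 1.70×10^-10 m = 0.170 nm.

L = 0.170 nm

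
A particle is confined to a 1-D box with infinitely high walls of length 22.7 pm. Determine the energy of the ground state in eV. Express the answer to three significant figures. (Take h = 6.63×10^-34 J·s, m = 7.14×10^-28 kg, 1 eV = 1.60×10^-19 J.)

E_1 = 0.933 eV

For an infinite well E_n = n²h²/(8mL²), so E_1 = h²/(8mL²) = (6.63×10^-34)²/(8·7.14×10^-28·(2.27×10^-11 m)²) = 1.493×10^-19 J.
Converting, E_1 = 1.493×10^-19 J / (1.60×10^-19 J/eV) = 0.933 eV.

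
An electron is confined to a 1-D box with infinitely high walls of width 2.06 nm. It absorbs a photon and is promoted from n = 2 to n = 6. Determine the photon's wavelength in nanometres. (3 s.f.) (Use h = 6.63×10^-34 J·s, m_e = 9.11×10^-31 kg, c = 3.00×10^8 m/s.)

λ = 437 nm

E_1 = h²/(8m_eL²) = 1.421×10^-20 J, so ΔE = (6² − 2²)E_1 = 4.547×10^-19 J.
λ = hc/ΔE = (6.63×10^-34·3.00×10^8)/4.547×10^-19 = 4.37×10^-7 m = 437 nm.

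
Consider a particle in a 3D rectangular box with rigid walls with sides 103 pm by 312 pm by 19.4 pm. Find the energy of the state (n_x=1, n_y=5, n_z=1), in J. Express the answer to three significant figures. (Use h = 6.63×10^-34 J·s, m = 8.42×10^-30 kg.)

For a 3D rectangular well E = (h²/8m)·Σ n_i²/L_i² = (6.63×10^-34)²/(8·8.42×10^-30) · [1²/(103 pm)² + 5²/(312 pm)² + 1²/(19.4 pm)²].
Evaluating gives E = 1.96×10^-17 J.

E = 1.96×10^-17 J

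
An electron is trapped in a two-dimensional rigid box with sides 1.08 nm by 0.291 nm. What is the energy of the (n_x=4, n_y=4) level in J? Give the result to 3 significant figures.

E = 1.22×10^-17 J

For a 2D rectangular well E = (h²/8m_e)·Σ n_i²/L_i² = (6.626×10^-34)²/(8·9.109×10^-31) · [4²/(1.08 nm)² + 4²/(0.291 nm)²].
Evaluating gives E = 1.22×10^-17 J.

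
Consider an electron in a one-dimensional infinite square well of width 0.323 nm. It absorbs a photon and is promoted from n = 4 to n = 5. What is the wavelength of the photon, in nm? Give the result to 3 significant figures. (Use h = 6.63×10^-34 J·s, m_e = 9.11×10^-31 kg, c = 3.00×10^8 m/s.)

λ = 38.2 nm

E_1 = h²/(8m_eL²) = 5.781×10^-19 J, so ΔE = (5² − 4²)E_1 = 5.203×10^-18 J.
λ = hc/ΔE = (6.63×10^-34·3.00×10^8)/5.203×10^-18 = 3.82×10^-8 m = 38.2 nm.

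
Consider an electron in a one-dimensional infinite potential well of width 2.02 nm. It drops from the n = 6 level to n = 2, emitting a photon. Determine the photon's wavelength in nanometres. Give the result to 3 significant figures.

λ = 420 nm

E_1 = h²/(8m_eL²) = 1.477×10^-20 J, so ΔE = (6² − 2²)E_1 = 4.726×10^-19 J.
λ = hc/ΔE = (6.626×10^-34·2.998×10^8)/4.726×10^-19 = 4.20×10^-7 m = 420 nm.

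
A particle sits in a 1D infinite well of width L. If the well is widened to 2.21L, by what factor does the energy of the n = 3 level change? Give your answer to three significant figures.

E_n ∝ 1/L², so the energy scales by 1/2.21² = 0.205.

0.205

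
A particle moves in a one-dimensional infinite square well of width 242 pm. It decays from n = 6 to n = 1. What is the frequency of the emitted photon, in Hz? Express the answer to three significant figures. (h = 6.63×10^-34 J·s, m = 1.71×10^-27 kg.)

f = 2.90×10^13 Hz

E_1 = h²/(8mL²) = 5.487×10^-22 J and ΔE = (6² − 1²)E_1 = 1.920×10^-20 J.
f = ΔE/h = 1.920×10^-20/6.63×10^-34 = 2.90×10^13 Hz.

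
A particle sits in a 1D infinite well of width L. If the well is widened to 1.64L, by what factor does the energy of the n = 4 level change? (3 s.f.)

E_n ∝ 1/L², so the energy scales by 1/1.64² = 0.372.

0.372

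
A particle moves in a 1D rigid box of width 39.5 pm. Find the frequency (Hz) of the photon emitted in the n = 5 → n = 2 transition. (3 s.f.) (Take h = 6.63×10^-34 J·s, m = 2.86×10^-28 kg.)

E_1 = h²/(8mL²) = 1.231×10^-19 J and ΔE = (5² − 2²)E_1 = 2.585×10^-18 J.
f = ΔE/h = 2.585×10^-18/6.63×10^-34 = 3.90×10^15 Hz.

f = 3.90×10^15 Hz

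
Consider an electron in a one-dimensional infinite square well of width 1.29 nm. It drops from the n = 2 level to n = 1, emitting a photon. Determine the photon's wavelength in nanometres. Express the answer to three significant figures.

λ = 1.83×10^3 nm

E_1 = h²/(8m_eL²) = 3.620×10^-20 J, so ΔE = (2² − 1²)E_1 = 1.086×10^-19 J.
λ = hc/ΔE = (6.626×10^-34·2.998×10^8)/1.086×10^-19 = 1.83×10^-6 m = 1.83×10^3 nm.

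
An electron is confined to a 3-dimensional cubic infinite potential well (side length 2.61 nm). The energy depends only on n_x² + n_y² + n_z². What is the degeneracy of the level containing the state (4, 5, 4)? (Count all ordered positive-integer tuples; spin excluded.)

degeneracy = 6

The level has n_x² + n_y² + n_z² = 57. The ordered positive-integer solutions are (2, 2, 7), (2, 7, 2), (4, 4, 5), (4, 5, 4), (5, 4, 4), (7, 2, 2).
That gives 6 states.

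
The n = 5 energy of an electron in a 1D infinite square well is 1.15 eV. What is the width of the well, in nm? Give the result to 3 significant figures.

L = 2.86 nm

From E_n = n²h²/(8m_eL²), L = n·h/√(8m_eE_n).
E_5 = 1.15 eV = 1.842×10^-19 J, so L = 5·6.626×10^-34/√(8·9.109×10^-31·1.842×10^-19) = 2.86×10^-9 m = 2.86 nm.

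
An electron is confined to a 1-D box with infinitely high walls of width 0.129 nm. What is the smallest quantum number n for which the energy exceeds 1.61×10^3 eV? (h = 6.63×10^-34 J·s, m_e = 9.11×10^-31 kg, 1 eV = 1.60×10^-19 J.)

E_1 = h²/(8m_eL²) = 3.624×10^-18 J = 22.65 eV.
Need n² > 1.61×10^3/22.65 = 71.08, i.e. n > 8.431.
The smallest integer satisfying this is n = 9.

n = 9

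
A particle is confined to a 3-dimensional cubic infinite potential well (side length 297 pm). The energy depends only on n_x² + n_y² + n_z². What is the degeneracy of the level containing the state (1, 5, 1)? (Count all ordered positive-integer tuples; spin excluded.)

The level has n_x² + n_y² + n_z² = 27. The ordered positive-integer solutions are (1, 1, 5), (1, 5, 1), (3, 3, 3), (5, 1, 1).
That gives 4 states.

degeneracy = 4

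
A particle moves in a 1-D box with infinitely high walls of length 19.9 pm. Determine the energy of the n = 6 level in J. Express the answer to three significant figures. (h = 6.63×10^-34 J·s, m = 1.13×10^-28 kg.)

For an infinite well E_n = n²h²/(8mL²), so E_1 = h²/(8mL²) = (6.63×10^-34)²/(8·1.13×10^-28·(1.99×10^-11 m)²) = 1.228×10^-18 J.
Then E_6 = 6²·E_1 = 36·1.228×10^-18 J = 4.42×10^-17 J.

E_6 = 4.42×10^-17 J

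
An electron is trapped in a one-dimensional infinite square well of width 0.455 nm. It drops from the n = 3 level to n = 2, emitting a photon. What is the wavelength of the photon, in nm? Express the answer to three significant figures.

λ = 137 nm

E_1 = h²/(8m_eL²) = 2.910×10^-19 J, so ΔE = (3² − 2²)E_1 = 1.455×10^-18 J.
λ = hc/ΔE = (6.626×10^-34·2.998×10^8)/1.455×10^-18 = 1.37×10^-7 m = 137 nm.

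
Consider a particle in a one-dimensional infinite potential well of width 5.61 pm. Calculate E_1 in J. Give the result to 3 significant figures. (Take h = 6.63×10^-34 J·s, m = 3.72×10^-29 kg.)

For an infinite well E_n = n²h²/(8mL²), so E_1 = h²/(8mL²) = (6.63×10^-34)²/(8·3.72×10^-29·(5.61×10^-12 m)²) = 4.693×10^-17 J.

E_1 = 4.69×10^-17 J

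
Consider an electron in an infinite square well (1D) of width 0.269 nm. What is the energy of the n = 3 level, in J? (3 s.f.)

For an infinite well E_n = n²h²/(8m_eL²), so E_1 = h²/(8m_eL²) = (6.626×10^-34)²/(8·9.109×10^-31·(2.69×10^-10 m)²) = 8.326×10^-19 J.
Then E_3 = 3²·E_1 = 9·8.326×10^-19 J = 7.49×10^-18 J.

E_3 = 7.49×10^-18 J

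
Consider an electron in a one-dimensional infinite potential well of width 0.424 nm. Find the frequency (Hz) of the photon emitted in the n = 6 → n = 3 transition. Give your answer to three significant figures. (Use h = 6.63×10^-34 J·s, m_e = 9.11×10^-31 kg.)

E_1 = h²/(8m_eL²) = 3.355×10^-19 J and ΔE = (6² − 3²)E_1 = 9.058×10^-18 J.
f = ΔE/h = 9.058×10^-18/6.63×10^-34 = 1.37×10^16 Hz.

f = 1.37×10^16 Hz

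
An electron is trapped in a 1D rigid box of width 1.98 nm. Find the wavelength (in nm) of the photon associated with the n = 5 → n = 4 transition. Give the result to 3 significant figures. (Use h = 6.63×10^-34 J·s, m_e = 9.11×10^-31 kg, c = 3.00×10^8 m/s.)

E_1 = h²/(8m_eL²) = 1.538×10^-20 J, so ΔE = (5² − 4²)E_1 = 1.384×10^-19 J.
λ = hc/ΔE = (6.63×10^-34·3.00×10^8)/1.384×10^-19 = 1.44×10^-6 m = 1.44×10^3 nm.

λ = 1.44×10^3 nm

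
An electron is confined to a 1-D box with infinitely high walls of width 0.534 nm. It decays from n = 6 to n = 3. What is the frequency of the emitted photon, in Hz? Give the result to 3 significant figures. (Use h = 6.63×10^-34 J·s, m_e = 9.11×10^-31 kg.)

E_1 = h²/(8m_eL²) = 2.115×10^-19 J and ΔE = (6² − 3²)E_1 = 5.710×10^-18 J.
f = ΔE/h = 5.710×10^-18/6.63×10^-34 = 8.61×10^15 Hz.

f = 8.61×10^15 Hz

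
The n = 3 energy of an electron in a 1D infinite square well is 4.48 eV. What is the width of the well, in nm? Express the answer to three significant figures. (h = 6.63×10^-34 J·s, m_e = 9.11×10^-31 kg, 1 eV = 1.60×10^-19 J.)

L = 0.870 nm

From E_n = n²h²/(8m_eL²), L = n·h/√(8m_eE_n).
E_3 = 4.48 eV = 7.168×10^-19 J, so L = 3·6.63×10^-34/√(8·9.11×10^-31·7.168×10^-19) = 8.70×10^-10 m = 0.870 nm.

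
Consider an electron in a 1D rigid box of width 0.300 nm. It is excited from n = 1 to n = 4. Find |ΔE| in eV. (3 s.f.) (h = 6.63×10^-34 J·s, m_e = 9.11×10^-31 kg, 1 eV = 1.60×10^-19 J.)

E_1 = h²/(8m_eL²) = 6.702×10^-19 J.
|ΔE| = |1² − 4²|·E_1 = 15·6.702×10^-19 J = 1.005×10^-17 J = 62.8 eV.

|ΔE| = 62.8 eV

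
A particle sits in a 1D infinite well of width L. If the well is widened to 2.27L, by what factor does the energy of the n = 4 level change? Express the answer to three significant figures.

E_n ∝ 1/L², so the energy scales by 1/2.27² = 0.194.

0.194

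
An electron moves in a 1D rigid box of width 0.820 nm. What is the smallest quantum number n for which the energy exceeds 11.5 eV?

n = 5

E_1 = h²/(8m_eL²) = 8.960×10^-20 J = 0.5593 eV.
Need n² > 11.5/0.5593 = 20.56, i.e. n > 4.534.
The smallest integer satisfying this is n = 5.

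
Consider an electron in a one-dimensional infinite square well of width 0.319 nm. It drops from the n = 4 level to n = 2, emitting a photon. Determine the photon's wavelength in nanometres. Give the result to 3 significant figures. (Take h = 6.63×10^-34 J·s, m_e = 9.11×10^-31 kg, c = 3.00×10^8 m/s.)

E_1 = h²/(8m_eL²) = 5.927×10^-19 J, so ΔE = (4² − 2²)E_1 = 7.112×10^-18 J.
λ = hc/ΔE = (6.63×10^-34·3.00×10^8)/7.112×10^-18 = 2.80×10^-8 m = 28.0 nm.

λ = 28.0 nm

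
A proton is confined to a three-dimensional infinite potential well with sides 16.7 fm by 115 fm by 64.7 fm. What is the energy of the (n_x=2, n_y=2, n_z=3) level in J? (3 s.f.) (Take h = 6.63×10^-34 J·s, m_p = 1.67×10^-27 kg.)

E = 5.53×10^-13 J

For a 3D rectangular well E = (h²/8m_p)·Σ n_i²/L_i² = (6.63×10^-34)²/(8·1.67×10^-27) · [2²/(16.7 fm)² + 2²/(115 fm)² + 3²/(64.7 fm)²].
Evaluating gives E = 5.53×10^-13 J.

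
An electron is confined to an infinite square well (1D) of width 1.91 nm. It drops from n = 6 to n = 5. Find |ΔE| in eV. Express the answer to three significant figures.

|ΔE| = 1.13 eV

E_1 = h²/(8m_eL²) = 1.651×10^-20 J.
|ΔE| = |6² − 5²|·E_1 = 11·1.651×10^-20 J = 1.816×10^-19 J = 1.13 eV.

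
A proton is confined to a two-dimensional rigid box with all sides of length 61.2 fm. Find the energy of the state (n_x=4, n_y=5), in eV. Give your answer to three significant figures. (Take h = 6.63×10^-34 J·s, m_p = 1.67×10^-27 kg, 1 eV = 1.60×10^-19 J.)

For a 2D rectangular well E = (h²/8m_p)·Σ n_i²/L_i² = (6.63×10^-34)²/(8·1.67×10^-27) · [4²/(61.2 fm)² + 5²/(61.2 fm)²].
Evaluating gives E = 3.602×10^-13 J = 2.25×10^6 eV.

E = 2.25×10^6 eV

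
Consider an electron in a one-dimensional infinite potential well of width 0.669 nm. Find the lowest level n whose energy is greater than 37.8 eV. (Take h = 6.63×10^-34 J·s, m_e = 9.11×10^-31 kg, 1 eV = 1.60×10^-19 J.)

n = 7

E_1 = h²/(8m_eL²) = 1.348×10^-19 J = 0.8425 eV.
Need n² > 37.8/0.8425 = 44.87, i.e. n > 6.699.
The smallest integer satisfying this is n = 7.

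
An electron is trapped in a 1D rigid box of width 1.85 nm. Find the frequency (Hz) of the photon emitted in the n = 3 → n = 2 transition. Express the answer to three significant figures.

f = 1.33×10^14 Hz

E_1 = h²/(8m_eL²) = 1.760×10^-20 J and ΔE = (3² − 2²)E_1 = 8.800×10^-20 J.
f = ΔE/h = 8.800×10^-20/6.626×10^-34 = 1.33×10^14 Hz.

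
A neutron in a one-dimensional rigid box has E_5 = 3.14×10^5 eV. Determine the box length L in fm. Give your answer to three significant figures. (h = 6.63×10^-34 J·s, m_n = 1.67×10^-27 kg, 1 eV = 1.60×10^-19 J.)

L = 128 fm

From E_n = n²h²/(8m_nL²), L = n·h/√(8m_nE_n).
E_5 = 3.14×10^5 eV = 5.024×10^-14 J, so L = 5·6.63×10^-34/√(8·1.67×10^-27·5.024×10^-14) = 1.28×10^-13 m = 128 fm.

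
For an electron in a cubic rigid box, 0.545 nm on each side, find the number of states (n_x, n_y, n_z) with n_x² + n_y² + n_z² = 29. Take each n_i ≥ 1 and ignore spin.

The level has n_x² + n_y² + n_z² = 29. The ordered positive-integer solutions are (2, 3, 4), (2, 4, 3), (3, 2, 4), (3, 4, 2), (4, 2, 3), (4, 3, 2).
That gives 6 states.

degeneracy = 6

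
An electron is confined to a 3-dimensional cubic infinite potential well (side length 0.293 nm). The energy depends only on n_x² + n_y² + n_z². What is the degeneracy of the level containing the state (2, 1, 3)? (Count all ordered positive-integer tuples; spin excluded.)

The level has n_x² + n_y² + n_z² = 14. The ordered positive-integer solutions are (1, 2, 3), (1, 3, 2), (2, 1, 3), (2, 3, 1), (3, 1, 2), (3, 2, 1).
That gives 6 states.

degeneracy = 6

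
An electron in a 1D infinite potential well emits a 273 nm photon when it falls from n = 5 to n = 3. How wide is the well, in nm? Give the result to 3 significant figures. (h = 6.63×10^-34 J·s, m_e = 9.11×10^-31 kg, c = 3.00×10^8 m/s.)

The photon carries ΔE = hc/λ = 6.63×10^-34·3.00×10^8/2.73×10^-7 m = 7.286×10^-19 J.
Since ΔE = (5² − 3²)E_1, E_1 = 4.554×10^-20 J, and L = h/√(8m_eE_1) = 1.15×10^-9 m = 1.15 nm.

L = 1.15 nm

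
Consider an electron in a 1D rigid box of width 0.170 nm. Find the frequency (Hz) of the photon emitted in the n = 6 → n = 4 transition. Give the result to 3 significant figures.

f = 6.29×10^16 Hz

E_1 = h²/(8m_eL²) = 2.085×10^-18 J and ΔE = (6² − 4²)E_1 = 4.170×10^-17 J.
f = ΔE/h = 4.170×10^-17/6.626×10^-34 = 6.29×10^16 Hz.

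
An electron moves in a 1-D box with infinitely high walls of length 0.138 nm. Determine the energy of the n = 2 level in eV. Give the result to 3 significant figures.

For an infinite well E_n = n²h²/(8m_eL²), so E_1 = h²/(8m_eL²) = (6.626×10^-34)²/(8·9.109×10^-31·(1.38×10^-10 m)²) = 3.164×10^-18 J.
Then E_2 = 2²·E_1 = 4·3.164×10^-18 J = 1.266×10^-17 J.
Converting, E_2 = 1.266×10^-17 J / (1.602×10^-19 J/eV) = 79.0 eV.

E_2 = 79.0 eV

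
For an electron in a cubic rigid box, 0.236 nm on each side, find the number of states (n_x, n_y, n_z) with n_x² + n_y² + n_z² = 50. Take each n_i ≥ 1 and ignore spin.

The level has n_x² + n_y² + n_z² = 50. The ordered positive-integer solutions are (3, 4, 5), (3, 5, 4), (4, 3, 5), (4, 5, 3), (5, 3, 4), (5, 4, 3).
That gives 6 states.

degeneracy = 6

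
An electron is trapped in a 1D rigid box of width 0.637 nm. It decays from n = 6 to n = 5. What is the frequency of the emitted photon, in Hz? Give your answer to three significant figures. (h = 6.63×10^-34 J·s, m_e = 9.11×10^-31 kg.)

E_1 = h²/(8m_eL²) = 1.486×10^-19 J and ΔE = (6² − 5²)E_1 = 1.635×10^-18 J.
f = ΔE/h = 1.635×10^-18/6.63×10^-34 = 2.47×10^15 Hz.

f = 2.47×10^15 Hz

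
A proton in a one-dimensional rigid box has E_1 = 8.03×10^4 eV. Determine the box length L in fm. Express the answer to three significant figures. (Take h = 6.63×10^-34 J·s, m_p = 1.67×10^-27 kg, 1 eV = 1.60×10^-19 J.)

L = 50.6 fm

From E_n = n²h²/(8m_pL²), L = n·h/√(8m_pE_n).
E_1 = 8.03×10^4 eV = 1.285×10^-14 J, so L = 1·6.63×10^-34/√(8·1.67×10^-27·1.285×10^-14) = 5.06×10^-14 m = 50.6 fm.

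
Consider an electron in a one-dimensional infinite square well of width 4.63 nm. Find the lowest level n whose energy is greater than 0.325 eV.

n = 5

E_1 = h²/(8m_eL²) = 2.810×10^-21 J = 0.01754 eV.
Need n² > 0.325/0.01754 = 18.53, i.e. n > 4.305.
The smallest integer satisfying this is n = 5.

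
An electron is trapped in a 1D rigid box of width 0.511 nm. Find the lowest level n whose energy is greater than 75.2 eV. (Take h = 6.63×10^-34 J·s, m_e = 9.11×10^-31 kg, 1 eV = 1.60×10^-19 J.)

E_1 = h²/(8m_eL²) = 2.310×10^-19 J = 1.444 eV.
Need n² > 75.2/1.444 = 52.08, i.e. n > 7.217.
The smallest integer satisfying this is n = 8.

n = 8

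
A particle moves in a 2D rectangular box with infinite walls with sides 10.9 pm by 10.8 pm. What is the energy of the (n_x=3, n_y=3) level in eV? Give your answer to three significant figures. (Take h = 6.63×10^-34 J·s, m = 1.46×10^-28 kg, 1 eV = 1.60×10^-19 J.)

For a 2D rectangular well E = (h²/8m)·Σ n_i²/L_i² = (6.63×10^-34)²/(8·1.46×10^-28) · [3²/(10.9 pm)² + 3²/(10.8 pm)²].
Evaluating gives E = 5.755×10^-17 J = 360 eV.

E = 360 eV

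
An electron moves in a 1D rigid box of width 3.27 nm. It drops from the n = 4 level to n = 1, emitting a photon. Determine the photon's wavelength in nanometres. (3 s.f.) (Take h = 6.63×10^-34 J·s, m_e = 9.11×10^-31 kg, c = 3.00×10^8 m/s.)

λ = 2.35×10^3 nm

E_1 = h²/(8m_eL²) = 5.641×10^-21 J, so ΔE = (4² − 1²)E_1 = 8.461×10^-20 J.
λ = hc/ΔE = (6.63×10^-34·3.00×10^8)/8.461×10^-20 = 2.35×10^-6 m = 2.35×10^3 nm.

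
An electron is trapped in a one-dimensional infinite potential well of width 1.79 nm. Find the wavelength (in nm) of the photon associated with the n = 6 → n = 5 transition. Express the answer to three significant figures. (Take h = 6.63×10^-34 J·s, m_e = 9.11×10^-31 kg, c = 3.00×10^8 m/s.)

E_1 = h²/(8m_eL²) = 1.882×10^-20 J, so ΔE = (6² − 5²)E_1 = 2.070×10^-19 J.
λ = hc/ΔE = (6.63×10^-34·3.00×10^8)/2.070×10^-19 = 9.61×10^-7 m = 961 nm.

λ = 961 nm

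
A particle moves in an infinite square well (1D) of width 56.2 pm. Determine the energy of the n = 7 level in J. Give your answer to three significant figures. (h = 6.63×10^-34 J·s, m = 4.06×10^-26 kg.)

For an infinite well E_n = n²h²/(8mL²), so E_1 = h²/(8mL²) = (6.63×10^-34)²/(8·4.06×10^-26·(5.62×10^-11 m)²) = 4.285×10^-22 J.
Then E_7 = 7²·E_1 = 49·4.285×10^-22 J = 2.10×10^-20 J.

E_7 = 2.10×10^-20 J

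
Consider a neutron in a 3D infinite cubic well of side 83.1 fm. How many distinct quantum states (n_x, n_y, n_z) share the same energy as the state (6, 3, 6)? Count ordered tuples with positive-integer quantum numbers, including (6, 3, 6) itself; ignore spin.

degeneracy = 12

The level has n_x² + n_y² + n_z² = 81. The ordered positive-integer solutions are (1, 4, 8), (1, 8, 4), (3, 6, 6), (4, 1, 8), (4, 4, 7), (4, 7, 4), (4, 8, 1), (6, 3, 6), (6, 6, 3), (7, 4, 4), (8, 1, 4), (8, 4, 1).
That gives 12 states.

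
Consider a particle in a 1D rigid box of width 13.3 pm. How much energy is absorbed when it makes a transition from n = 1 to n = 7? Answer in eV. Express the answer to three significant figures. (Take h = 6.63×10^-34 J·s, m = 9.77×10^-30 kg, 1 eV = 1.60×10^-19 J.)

E_1 = h²/(8mL²) = 3.179×10^-17 J.
|ΔE| = |1² − 7²|·E_1 = 48·3.179×10^-17 J = 1.526×10^-15 J = 9.54×10^3 eV.

|ΔE| = 9.54×10^3 eV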